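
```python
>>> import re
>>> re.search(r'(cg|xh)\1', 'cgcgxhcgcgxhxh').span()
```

`\1` has to match the exact text group 1 already captured.
The match spans [0:4] → 'cgcg'.

(0, 4)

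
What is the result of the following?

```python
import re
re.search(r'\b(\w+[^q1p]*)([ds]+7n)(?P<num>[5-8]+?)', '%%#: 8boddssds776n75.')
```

None

Here no position works, so the call returns None.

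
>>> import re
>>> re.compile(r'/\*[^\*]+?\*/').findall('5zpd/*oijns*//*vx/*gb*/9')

['/*oijns*/', '/*gb*/']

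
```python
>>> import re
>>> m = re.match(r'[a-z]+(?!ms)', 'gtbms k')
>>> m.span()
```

The negative lookahead/lookbehind blocks any match where the forbidden context is present.
`re.match` only tries the pattern at the start of the string.
The match spans [0:5] → 'gtbms'.

(0, 5)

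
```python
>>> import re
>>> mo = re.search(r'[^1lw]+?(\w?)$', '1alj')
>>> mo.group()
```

The pattern matches one or more of any character except [1lw] (lazy); then optionally a word character (captured); then anchored at the end.
Unlike `match`, `search` isn't anchored — it looks for the pattern anywhere in the string.
The match spans [3:4] → 'j'.
Captured: group 1 = ''.

'j'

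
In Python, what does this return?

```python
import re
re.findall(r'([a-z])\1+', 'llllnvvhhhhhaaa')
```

The backreference `\1` re-matches whatever the first group consumed, character for character.
With a single group, `findall` returns only what that group captured — 4 items.

['l', 'v', 'h', 'a']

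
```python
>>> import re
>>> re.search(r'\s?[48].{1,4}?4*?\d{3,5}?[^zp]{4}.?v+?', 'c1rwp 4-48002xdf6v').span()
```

The pattern matches optionally whitespace, then one of [48], then 1 to 4 of any character (lazy); then zero or more of the literal '4' (lazy), then 3 to 5 of a digit (lazy), then exactly 4 of any character except [zp]; then optionally any character; then one or more of a literal 'v' (lazy).
`re.search` tries every starting position until one works.
The match spans [5:18] → ' 4-48002xdf6v'.

(5, 18)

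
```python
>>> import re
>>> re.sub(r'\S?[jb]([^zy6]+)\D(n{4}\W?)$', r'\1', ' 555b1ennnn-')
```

' 551'

The pattern matches optionally a non-whitespace character, then one of [jb]; then one or more of any character except [zy6] (captured); then a non-digit; then exactly 4 of a literal 'n', then optionally a non-word character (captured); then anchored at the end.
Matches: at [3:12] → '5b1ennnn-'.
`\1` in the replacement pulls in group 1's text for each match.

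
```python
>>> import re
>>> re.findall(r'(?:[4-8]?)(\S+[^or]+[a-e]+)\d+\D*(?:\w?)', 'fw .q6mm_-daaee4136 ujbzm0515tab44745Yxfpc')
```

['fw .q6mm_-daaee4136 ujbzm0515tab']

Pattern: optionally a character in [4-8] (non-capturing group); then one or more of a non-whitespace character, then one or more of any character except [or], then one or more of a character in [a-e] (captured); then one or more of a digit, then zero or more of a non-digit; then optionally a word character (non-capturing group).
Walking the string: at [0:42] match 'fw .q6mm_-daaee4136 ujbzm0515tab44745Yxfpc', group 1 = 'fw .q6mm_-daaee4136 ujbzm0515tab'.
`findall` collects group 1 from the one match (1 total).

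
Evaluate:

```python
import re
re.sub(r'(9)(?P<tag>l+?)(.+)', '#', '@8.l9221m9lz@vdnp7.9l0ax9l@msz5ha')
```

'@8.l9221m#'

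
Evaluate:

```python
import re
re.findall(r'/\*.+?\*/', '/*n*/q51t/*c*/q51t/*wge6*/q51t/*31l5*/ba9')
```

['/*n*/', '/*c*/', '/*wge6*/', '/*31l5*/']

Walking the string: at [0:5] → '/*n*/'; at [9:14] → '/*c*/'; at [18:26] → '/*wge6*/'; at [30:38] → '/*31l5*/'.
With no groups in the pattern, `findall` gives back each whole match — 4 here.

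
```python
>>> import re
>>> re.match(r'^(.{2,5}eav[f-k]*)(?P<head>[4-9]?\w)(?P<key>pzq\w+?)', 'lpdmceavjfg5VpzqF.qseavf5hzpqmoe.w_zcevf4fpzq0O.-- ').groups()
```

('lpdmceavjfg', '5V', 'pzqF')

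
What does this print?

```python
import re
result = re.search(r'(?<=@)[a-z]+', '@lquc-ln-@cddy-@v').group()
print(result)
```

lquc

The `(?=…)`/`(?<=…)` assertion just peeks at neighbouring text; it doesn't advance the match position.
The match spans [1:5] → 'lquc'.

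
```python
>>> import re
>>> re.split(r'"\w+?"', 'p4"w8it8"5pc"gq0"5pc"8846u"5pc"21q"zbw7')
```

['p4', '5pc', '5pc', '5pc', 'zbw7']

Each match becomes a cut point; 5 segments remain.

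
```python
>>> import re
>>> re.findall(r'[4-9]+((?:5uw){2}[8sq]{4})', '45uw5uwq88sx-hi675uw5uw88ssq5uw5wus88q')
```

['5uw5uwq88s', '5uw5uw88ss']

This matches one or more of a character in [4-9]; then the literal '5uw' repeated 2 times, then exactly 4 of one of [8sq] (captured).
One capturing group, so `findall` returns just the captured substring from each match — 2 in all.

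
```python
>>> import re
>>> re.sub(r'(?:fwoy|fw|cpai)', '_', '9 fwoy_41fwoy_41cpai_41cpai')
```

Alternation isn't longest-match — the leftmost alternative that fits at this position is chosen.
Matches: at [2:6] → 'fwoy'; at [9:13] → 'fwoy'; at [16:20] → 'cpai'; at [23:27] → 'cpai'.
`sub` substitutes '_' at each match site.

'9 __41__41__41_'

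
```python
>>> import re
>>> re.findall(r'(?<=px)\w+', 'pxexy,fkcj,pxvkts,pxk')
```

Because the assertion is zero-width, the text it checks is not consumed and won't appear in the result.
No capturing groups, so `findall` returns the 3 full match strings.

['exy', 'vkts', 'k']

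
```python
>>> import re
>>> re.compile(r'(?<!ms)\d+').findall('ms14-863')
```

['4', '863']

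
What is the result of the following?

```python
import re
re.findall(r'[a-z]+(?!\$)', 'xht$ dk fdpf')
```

A negative assertion filters positions out without eating any characters.
Since nothing is captured, `findall` lists the 3 matched substrings directly.

['xh', 'dk', 'fdpf']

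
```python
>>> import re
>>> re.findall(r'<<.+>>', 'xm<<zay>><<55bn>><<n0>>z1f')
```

With no groups in the pattern, `findall` gives back each whole match — 1 here.

['<<zay>><<55bn>><<n0>>']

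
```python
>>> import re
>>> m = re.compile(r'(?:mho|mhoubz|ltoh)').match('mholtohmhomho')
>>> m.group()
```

'mho'

`match` is anchored at position 0; if the pattern doesn't fit there, it returns None.
The match spans [0:3] → 'mho'.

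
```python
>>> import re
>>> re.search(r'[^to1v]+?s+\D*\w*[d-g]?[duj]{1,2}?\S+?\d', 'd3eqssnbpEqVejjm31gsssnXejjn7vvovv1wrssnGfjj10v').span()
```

The match spans [0:46] → 'd3eqssnbpEqVejjm31gsssnXejjn7vvovv1wrssnGfjj10'.

(0, 46)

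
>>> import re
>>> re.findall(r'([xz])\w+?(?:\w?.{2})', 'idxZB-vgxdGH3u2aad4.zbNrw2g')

['x', 'x', 'z']

This matches one of [xz] (captured); then one or more of a word character (lazy); then optionally a word character, then exactly 2 of any character (non-capturing group).
A non-greedy quantifier consumes as few characters as it can — just enough that the remainder of the pattern still matches from where it stops; whatever follows it matches normally.
Scanning left to right: at [2:7] match 'xZB-v', group 1 = 'x'; at [8:13] match 'xdGH3', group 1 = 'x'; at [20:25] match 'zbNrw', group 1 = 'z'.
With a single group, `findall` returns only what that group captured — 3 items.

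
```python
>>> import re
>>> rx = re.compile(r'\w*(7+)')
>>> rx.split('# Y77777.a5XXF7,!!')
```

The pattern matches zero or more of a word character; then one or more of a literal '7' (captured).
Matches to split on: at [2:8] → 'Y77777'; at [9:15] → 'a5XXF7'.
The group in the pattern means `split` returns the separators' captures alongside the pieces.

['# ', '7', '.', '7', ',!!']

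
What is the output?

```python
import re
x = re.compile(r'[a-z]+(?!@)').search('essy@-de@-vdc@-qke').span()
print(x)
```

(0, 3)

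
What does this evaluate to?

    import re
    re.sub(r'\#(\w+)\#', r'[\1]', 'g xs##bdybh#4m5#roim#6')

Matches: at [5:12] → '#bdybh#'; at [15:21] → '#roim#'.
`\1` in the replacement pulls in group 1's text for each match.

'g xs#[bdybh]4m5[roim]6'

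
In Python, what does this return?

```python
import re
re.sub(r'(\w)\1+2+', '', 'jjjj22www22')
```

''

`\1` has to match the exact text group 1 already captured.
`sub` substitutes '' at each match site.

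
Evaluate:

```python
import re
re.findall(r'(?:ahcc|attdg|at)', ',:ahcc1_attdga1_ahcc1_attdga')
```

Branches in `(...|...)` are attempted left-to-right; the first branch that allows the whole pattern to succeed is taken.
With no groups in the pattern, `findall` gives back each whole match — 4 here.

['ahcc', 'attdg', 'ahcc', 'attdg']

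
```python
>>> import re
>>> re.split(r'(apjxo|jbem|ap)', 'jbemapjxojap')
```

Alternation isn't longest-match — the leftmost alternative that fits at this position is chosen.
With a capturing group present, the delimiter's captured portion is kept in the result list.

['', 'jbem', '', 'apjxo', 'j', 'ap', '']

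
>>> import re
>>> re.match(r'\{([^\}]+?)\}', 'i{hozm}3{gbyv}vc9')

None

With `match`, the pattern is implicitly anchored at the beginning.
Here position 0 doesn't satisfy it, so the call returns None.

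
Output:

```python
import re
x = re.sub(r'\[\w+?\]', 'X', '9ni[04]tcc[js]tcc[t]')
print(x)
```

Matches: at [3:7] → '[04]'; at [10:14] → '[js]'; at [17:20] → '[t]'.
`sub` substitutes 'X' at each match site.

9niXtccXtccX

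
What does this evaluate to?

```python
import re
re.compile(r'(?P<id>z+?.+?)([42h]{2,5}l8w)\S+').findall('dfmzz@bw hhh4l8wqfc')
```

[('zz@bw ', 'hhh4l8w')]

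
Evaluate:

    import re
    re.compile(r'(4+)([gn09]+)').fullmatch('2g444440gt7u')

None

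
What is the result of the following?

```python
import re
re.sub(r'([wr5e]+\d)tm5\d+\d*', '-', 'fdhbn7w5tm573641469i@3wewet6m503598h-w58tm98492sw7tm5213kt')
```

'fdhbn7-i@3wewet6m503598h-w58tm98492s-kt'

The pattern matches one or more of one of [wr5e], then a digit (captured); then the literal 'tm5', then one or more of a digit, then zero or more of a digit.
Matches: at [6:19] → 'w5tm573641469'; at [48:56] → 'w7tm5213'.
`sub` substitutes '-' at each match site.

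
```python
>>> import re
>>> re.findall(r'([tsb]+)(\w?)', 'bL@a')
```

This matches one or more of one of [tsb] (captured); then optionally a word character (captured).
Walking the string: at [0:2] match 'bL', groups = ('b', 'L').
`findall` packs the 2 group values into a tuple for every match.

[('b', 'L')]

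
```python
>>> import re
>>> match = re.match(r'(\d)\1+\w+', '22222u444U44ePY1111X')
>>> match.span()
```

`\1` is not a pattern — it's the concrete string captured by group 1, re-applied verbatim.
`re.match` won't scan ahead — the pattern has to work from the very first character.
The match spans [0:20] → '22222u444U44ePY1111X'.
Captured: group 1 = '2'.

(0, 20)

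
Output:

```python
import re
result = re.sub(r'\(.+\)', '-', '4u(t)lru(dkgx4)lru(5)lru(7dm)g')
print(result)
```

4u-g

Matches: at [2:29] → '(t)lru(dkgx4)lru(5)lru(7dm)'.
Each match is replaced by '-'.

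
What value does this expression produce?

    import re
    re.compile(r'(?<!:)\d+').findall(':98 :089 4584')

['8', '89', '4584']

`(?!…)`/`(?<!…)` only lets a position through if the neighbouring text does NOT match; no characters are consumed.
No capturing groups, so `findall` returns the 3 full match strings.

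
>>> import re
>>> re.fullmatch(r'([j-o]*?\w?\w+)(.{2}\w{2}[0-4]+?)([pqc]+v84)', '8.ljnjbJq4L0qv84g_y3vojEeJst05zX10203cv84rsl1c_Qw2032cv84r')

None

This matches zero or more of a character in [j-o] (lazy), then optionally a word character, then one or more of a word character (captured); then exactly 2 of any character, then exactly 2 of a word character, then one or more of a character in [0-4] (lazy) (captured); then one or more of one of [pqc], then the literal 'v84' (captured).
For `fullmatch`, every character of the input must be accounted for by the pattern.
Here the pattern can't cover the whole string, so the call returns None.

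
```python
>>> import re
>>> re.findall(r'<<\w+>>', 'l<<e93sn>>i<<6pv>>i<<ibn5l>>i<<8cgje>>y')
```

['<<e93sn>>', '<<6pv>>', '<<ibn5l>>', '<<8cgje>>']

Scanning left to right: at [1:10] → '<<e93sn>>'; at [11:18] → '<<6pv>>'; at [19:28] → '<<ibn5l>>'; at [29:38] → '<<8cgje>>'.
Since nothing is captured, `findall` lists the 4 matched substrings directly.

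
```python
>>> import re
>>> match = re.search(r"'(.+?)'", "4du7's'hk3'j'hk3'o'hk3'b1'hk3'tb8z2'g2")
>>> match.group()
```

"'s'"

`search` walks the string left to right and returns the first match it finds.
The match spans [4:7] → "'s'".
Captured: group 1 = 's'.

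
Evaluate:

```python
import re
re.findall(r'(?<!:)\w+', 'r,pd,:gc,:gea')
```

The negative lookaround is zero-width — it rules out positions where the adjacent text would match, without consuming anything.
Scanning left to right: at [0:1] → 'r'; at [2:4] → 'pd'; at [7:8] → 'c'; at [11:13] → 'ea'.
No capturing groups, so `findall` returns the 4 full match strings.

['r', 'pd', 'c', 'ea']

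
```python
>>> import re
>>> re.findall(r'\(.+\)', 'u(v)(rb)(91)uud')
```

`findall` yields the raw match text (1 of them) because the pattern has no groups.

['(v)(rb)(91)']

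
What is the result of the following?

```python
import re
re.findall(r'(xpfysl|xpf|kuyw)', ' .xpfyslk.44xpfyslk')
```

Alternation tries branches left to right and keeps the first one that lets the overall match succeed at that position.
Because there's exactly one group, `findall` drops the full match and keeps group 1 from each hit.

['xpfysl', 'xpfysl']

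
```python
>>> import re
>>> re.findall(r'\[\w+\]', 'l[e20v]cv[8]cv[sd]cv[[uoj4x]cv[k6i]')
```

`findall` yields the raw match text (5 of them) because the pattern has no groups.

['[e20v]', '[8]', '[sd]', '[uoj4x]', '[k6i]']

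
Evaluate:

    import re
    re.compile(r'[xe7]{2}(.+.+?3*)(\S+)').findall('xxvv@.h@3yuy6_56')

[('vv@.h@3yuy6_5', '6')]

This matches exactly 2 of one of [xe7]; then one or more of any character, then one or more of any character (lazy), then zero or more of a literal '3' (captured); then one or more of a non-whitespace character (captured).
Matches: at [0:16] match 'xxvv@.h@3yuy6_56', groups = ('vv@.h@3yuy6_5', '6').
`findall` packs the 2 group values into a tuple for every match.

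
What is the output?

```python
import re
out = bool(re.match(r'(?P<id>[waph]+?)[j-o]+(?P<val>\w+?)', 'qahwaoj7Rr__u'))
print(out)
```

`re.match` won't scan ahead — the pattern has to work from the very first character.
Here position 0 doesn't satisfy it, so the call returns None, and `bool(None)` is False.

False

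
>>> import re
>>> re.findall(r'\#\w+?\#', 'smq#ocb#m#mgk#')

['#ocb#', '#mgk#']

Since nothing is captured, `findall` lists the 2 matched substrings directly.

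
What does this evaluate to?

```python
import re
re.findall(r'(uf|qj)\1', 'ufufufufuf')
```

['uf', 'uf']

`\1` has to match the exact text group 1 already captured.
Because there's exactly one group, `findall` drops the full match and keeps group 1 from each hit.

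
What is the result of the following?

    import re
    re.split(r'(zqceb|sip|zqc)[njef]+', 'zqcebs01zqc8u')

Matches to split on: at [0:4] → 'zqce'.
`re.split` interleaves the captured-group text with the surrounding fragments.

['', 'zqc', 'bs01zqc8u']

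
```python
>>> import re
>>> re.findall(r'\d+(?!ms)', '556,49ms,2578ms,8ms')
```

['556', '4', '257']

The negative lookaround is zero-width — it rules out positions where the adjacent text would match, without consuming anything.
Matches: at [0:3] → '556'; at [4:5] → '4'; at [9:12] → '257'.
With no groups in the pattern, `findall` gives back each whole match — 3 here.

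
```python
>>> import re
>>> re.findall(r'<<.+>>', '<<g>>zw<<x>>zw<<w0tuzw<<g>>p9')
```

Matches: at [0:27] → '<<g>>zw<<x>>zw<<w0tuzw<<g>>'.
With no groups in the pattern, `findall` gives back each whole match — 1 here.

['<<g>>zw<<x>>zw<<w0tuzw<<g>>']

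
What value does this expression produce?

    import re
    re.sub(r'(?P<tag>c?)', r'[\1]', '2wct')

'[]2[]w[c][]t[]'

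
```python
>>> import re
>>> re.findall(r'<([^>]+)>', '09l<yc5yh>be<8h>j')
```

Walking the string: at [3:10] match '<yc5yh>', group 1 = 'yc5yh'; at [12:16] match '<8h>', group 1 = '8h'.
With a single group, `findall` returns only what that group captured — 2 items.

['yc5yh', '8h']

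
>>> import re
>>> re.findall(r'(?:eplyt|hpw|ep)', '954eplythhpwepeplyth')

['eplyt', 'hpw', 'ep', 'eplyt']

The regex engine tests alternatives in the order written; an earlier branch that matches wins even if a later one would match more.
Since nothing is captured, `findall` lists the 4 matched substrings directly.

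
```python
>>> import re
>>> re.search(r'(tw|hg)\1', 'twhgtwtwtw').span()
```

After group 1 captures some text, `\1` only succeeds where that same text appears again.
Unlike `match`, `search` isn't anchored — it looks for the pattern anywhere in the string.
The match spans [4:8] → 'twtw'.
Captured: group 1 = 'tw'.

(4, 8)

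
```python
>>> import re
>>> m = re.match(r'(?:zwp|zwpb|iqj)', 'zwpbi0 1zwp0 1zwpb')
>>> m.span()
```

Alternation isn't longest-match — the leftmost alternative that fits at this position is chosen.
`re.match` won't scan ahead — the pattern has to work from the very first character.
The match spans [0:3] → 'zwp'.

(0, 3)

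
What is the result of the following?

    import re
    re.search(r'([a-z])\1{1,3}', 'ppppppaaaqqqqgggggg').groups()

The match spans [0:4] → 'pppp'.
Captured: group 1 = 'p'.

('p',)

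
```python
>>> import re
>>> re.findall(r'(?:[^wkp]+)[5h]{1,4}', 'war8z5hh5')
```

`findall` yields the raw match text (1 of them) because the pattern has no groups.

['ar8z5hh5']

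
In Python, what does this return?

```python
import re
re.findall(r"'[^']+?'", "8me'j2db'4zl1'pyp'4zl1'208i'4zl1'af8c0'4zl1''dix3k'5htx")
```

["'j2db'", "'pyp'", "'208i'", "'af8c0'", "'dix3k'"]

`findall` yields the raw match text (5 of them) because the pattern has no groups.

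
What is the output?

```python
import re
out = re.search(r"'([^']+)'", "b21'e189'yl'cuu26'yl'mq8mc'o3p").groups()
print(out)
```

The match spans [3:9] → "'e189'".
Captured: group 1 = 'e189'.

('e189',)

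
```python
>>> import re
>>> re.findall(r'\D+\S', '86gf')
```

['gf']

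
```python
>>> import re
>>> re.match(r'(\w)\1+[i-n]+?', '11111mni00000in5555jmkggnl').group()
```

'11111m'

`match` is anchored at position 0; if the pattern doesn't fit there, it returns None.
The match spans [0:6] → '11111m'.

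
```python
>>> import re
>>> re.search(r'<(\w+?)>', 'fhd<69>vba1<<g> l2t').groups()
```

Unlike `match`, `search` isn't anchored — it looks for the pattern anywhere in the string.
The match spans [3:7] → '<69>'.
Captured: group 1 = '69'.

('69',)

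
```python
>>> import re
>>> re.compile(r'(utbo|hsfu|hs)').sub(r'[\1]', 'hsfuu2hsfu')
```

'[hsfu]u2[hsfu]'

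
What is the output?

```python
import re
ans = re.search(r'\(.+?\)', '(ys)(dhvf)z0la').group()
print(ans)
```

A `+?`/`*?`/`{m,n}?` starts at its minimum and grows only as far as needed for what follows to match.
`search` walks the string left to right and returns the first match it finds.
The match spans [0:4] → '(ys)'.

(ys)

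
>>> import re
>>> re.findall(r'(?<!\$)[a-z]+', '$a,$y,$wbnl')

['bnl']

A negative assertion filters positions out without eating any characters.
Scanning left to right: at [8:11] → 'bnl'.
With no groups in the pattern, `findall` gives back each whole match — 1 here.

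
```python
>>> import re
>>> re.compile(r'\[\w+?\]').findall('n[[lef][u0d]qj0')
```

['[lef]', '[u0d]']

No capturing groups, so `findall` returns the 2 full match strings.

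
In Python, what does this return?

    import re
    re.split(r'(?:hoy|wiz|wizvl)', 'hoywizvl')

['', '', 'vl']

Alternation isn't longest-match — the leftmost alternative that fits at this position is chosen.
`split` removes every match and returns the 3 fragments in between.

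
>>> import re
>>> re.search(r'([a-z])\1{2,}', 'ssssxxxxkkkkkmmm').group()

'ssss'

`\1` is not a pattern — it's the concrete string captured by group 1, re-applied verbatim.
The match spans [0:4] → 'ssss'.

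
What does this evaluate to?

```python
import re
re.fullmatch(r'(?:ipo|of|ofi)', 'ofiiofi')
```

None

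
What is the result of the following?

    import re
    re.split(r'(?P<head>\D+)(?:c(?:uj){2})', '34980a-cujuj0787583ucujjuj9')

['34980', 'a-', '0787583ucujjuj9']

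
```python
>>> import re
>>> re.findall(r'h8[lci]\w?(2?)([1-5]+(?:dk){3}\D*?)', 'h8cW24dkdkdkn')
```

[('2', '4dkdkdk')]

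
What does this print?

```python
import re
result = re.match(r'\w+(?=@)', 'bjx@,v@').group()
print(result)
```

The `(?=…)`/`(?<=…)` assertion just peeks at neighbouring text; it doesn't advance the match position.
`re.match` won't scan ahead — the pattern has to work from the very first character.
The match spans [0:3] → 'bjx'.

bjx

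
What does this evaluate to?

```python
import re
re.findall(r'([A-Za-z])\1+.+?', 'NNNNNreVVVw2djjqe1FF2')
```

['N', 'V', 'j', 'F']

The backreference `\1` re-matches whatever the first group consumed, character for character.
Matches: at [0:6] match 'NNNNNr', group 1 = 'N'; at [7:11] match 'VVVw', group 1 = 'V'; at [13:16] match 'jjq', group 1 = 'j'; at [18:21] match 'FF2', group 1 = 'F'.
Because there's exactly one group, `findall` drops the full match and keeps group 1 from each hit.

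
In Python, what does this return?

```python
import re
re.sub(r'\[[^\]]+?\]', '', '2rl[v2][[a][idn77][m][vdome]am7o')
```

'2rlam7o'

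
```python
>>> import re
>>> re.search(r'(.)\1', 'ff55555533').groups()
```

`\1` has to match the exact text group 1 already captured.
Unlike `match`, `search` isn't anchored — it looks for the pattern anywhere in the string.
The match spans [0:2] → 'ff'.
Captured: group 1 = 'f'.

('f',)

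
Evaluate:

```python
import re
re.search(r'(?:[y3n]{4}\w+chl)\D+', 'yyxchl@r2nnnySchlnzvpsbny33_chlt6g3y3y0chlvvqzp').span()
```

(9, 47)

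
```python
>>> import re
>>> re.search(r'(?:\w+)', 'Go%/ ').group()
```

'Go'

The pattern matches one or more of a word character (non-capturing group).
The match spans [0:2] → 'Go'.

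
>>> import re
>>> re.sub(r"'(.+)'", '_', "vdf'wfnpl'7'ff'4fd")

Each match is replaced by '_'.

'vdf_4fd'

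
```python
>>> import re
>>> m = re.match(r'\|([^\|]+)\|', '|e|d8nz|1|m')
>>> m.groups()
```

('e',)

`re.match` won't scan ahead — the pattern has to work from the very first character.
The match spans [0:3] → '|e|'.
Captured: group 1 = 'e'.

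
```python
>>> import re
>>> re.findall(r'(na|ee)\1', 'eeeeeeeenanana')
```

After group 1 captures some text, `\1` only succeeds where that same text appears again.
`findall` collects group 1 from each match (3 total).

['ee', 'ee', 'na']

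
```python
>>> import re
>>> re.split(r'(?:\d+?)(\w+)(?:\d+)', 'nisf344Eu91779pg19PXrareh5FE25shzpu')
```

Because the quantifier is non-greedy, it stops expanding at the earliest point where the rest of the pattern can succeed.
`re.split` interleaves the captured-group text with the surrounding fragments.

['nisf', '44Eu91779pg19PXrareh5FE2', 'shzpu']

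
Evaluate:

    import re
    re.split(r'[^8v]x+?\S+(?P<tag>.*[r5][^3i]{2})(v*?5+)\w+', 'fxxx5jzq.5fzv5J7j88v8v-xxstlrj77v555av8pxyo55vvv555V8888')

Because the pattern has a capturing group, `split` also inserts each captured text between the pieces.

['', '5vv', 'v555', '']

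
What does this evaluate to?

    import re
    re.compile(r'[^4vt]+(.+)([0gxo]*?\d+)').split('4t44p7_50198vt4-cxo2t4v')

['4t44', 'vt4-cxo2t', '4', 'v']

This matches one or more of any character except [4vt]; then one or more of any character (captured); then zero or more of one of [0gxo] (lazy), then one or more of a digit (captured).
Matches to split on: at [4:22] → 'p7_50198vt4-cxo2t4'.
The group in the pattern means `split` returns the separators' captures alongside the pieces.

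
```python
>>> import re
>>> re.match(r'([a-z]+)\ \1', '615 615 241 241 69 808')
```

None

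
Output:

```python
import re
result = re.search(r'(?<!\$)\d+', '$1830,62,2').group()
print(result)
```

830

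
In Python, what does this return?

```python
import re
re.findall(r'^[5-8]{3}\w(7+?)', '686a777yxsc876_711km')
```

['7']

This matches anchored at the start of the string; then exactly 3 of a character in [5-8], then a word character; then one or more of a literal '7' (lazy) (captured).
Lazy quantifiers expand one character at a time until the remainder of the pattern can match.
Walking the string: at [0:5] match '686a7', group 1 = '7'.
`findall` collects group 1 from the one match (1 total).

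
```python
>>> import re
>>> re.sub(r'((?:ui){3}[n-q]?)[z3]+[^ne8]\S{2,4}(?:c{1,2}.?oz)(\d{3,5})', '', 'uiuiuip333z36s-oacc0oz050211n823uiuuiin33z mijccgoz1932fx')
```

This matches the literal 'ui' repeated 3 times, then optionally a character in [n-q] (captured); then one or more of one of [z3], then any character except [ne8], then 2 to 4 of a non-whitespace character; then 1 to 2 of a literal 'c', then optionally any character, then the literal 'oz' (non-capturing group); then 3 to 5 of a digit (captured).
Matches: at [0:27] → 'uiuiuip333z36s-oacc0oz05021'.
Each match is replaced by ''.

'1n823uiuuiin33z mijccgoz1932fx'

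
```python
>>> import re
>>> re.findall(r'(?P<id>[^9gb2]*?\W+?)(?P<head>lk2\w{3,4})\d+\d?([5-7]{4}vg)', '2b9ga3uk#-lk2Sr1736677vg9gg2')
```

[('a3uk#-', 'lk2Sr17', '6677vg')]

This matches zero or more of any character except [9gb2] (lazy), then one or more of a non-word character (lazy) (captured as 'id'); then the literal 'lk2', then 3 to 4 of a word character (captured as 'head'); then one or more of a digit, then optionally a digit; then exactly 4 of a character in [5-7], then the literal 'vg' (captured).
Scanning left to right: at [4:24] match 'a3uk#-lk2Sr1736677vg', groups = ('a3uk#-', 'lk2Sr17', '6677vg').
Multiple groups make `findall` return tuples — one 3-tuple for the one match.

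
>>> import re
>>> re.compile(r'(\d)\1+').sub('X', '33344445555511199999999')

After group 1 captures some text, `\1` only succeeds where that same text appears again.
Every occurrence is swapped for 'X'.

'XXXXX'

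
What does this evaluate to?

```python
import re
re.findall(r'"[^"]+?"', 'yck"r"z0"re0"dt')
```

['"r"', '"re0"']

`findall` yields the raw match text (2 of them) because the pattern has no groups.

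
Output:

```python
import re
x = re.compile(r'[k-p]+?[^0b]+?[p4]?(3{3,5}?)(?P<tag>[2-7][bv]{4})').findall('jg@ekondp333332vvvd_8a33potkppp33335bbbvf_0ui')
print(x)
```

Pattern: one or more of a character in [k-p] (lazy); then one or more of any character except [0b] (lazy), then optionally one of [p4]; then 3 to 5 of a literal '3' (lazy) (captured); then a character in [2-7], then exactly 4 of one of [bv] (captured as 'tag').
A non-greedy quantifier consumes as few characters as it can — just enough that the remainder of the pattern still matches from where it stops; whatever follows it matches normally.
Walking the string: at [4:40] match 'kondp333332vvvd_8a33potkppp33335bbbv', groups = ('3333', '5bbbv').
Multiple groups make `findall` return tuples — one 2-tuple for the one match.

[('3333', '5bbbv')]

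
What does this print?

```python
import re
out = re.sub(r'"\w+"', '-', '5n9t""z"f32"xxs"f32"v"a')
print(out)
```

Matches: at [5:8] → '"z"'; at [11:16] → '"xxs"'; at [19:22] → '"v"'.
Every occurrence is swapped for '-'.

5n9t"-f32-f32-a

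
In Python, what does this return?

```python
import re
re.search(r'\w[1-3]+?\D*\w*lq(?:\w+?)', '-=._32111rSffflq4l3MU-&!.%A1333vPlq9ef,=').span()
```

(3, 17)

Pattern: a word character, then one or more of a character in [1-3] (lazy); then zero or more of a non-digit, then zero or more of a word character, then the literal 'lq'; then one or more of a word character (lazy) (non-capturing group).
The `?` after the quantifier makes it lazy — it takes as little as possible before letting the rest of the pattern try.
Unlike `match`, `search` isn't anchored — it looks for the pattern anywhere in the string.
The match spans [3:17] → '_32111rSffflq4'.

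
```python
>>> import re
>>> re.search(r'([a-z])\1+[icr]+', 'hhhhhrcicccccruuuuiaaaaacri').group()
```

'hhhhhrcicccccr'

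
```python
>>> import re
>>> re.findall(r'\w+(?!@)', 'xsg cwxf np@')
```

['xsg', 'cwxf', 'n']

Because the assertion is negative and zero-width, positions next to the forbidden text are skipped.
With no groups in the pattern, `findall` gives back each whole match — 3 here.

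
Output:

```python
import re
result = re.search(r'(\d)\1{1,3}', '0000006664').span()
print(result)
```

(0, 4)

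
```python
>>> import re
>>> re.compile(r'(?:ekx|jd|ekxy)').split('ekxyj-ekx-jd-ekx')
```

Alternation tries branches left to right and keeps the first one that lets the overall match succeed at that position.
The string is cut at each match, leaving 5 pieces.

['', 'yj-', '-', '-', '']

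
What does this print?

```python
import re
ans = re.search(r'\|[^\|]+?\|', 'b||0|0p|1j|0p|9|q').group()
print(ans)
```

The match spans [2:5] → '|0|'.

|0|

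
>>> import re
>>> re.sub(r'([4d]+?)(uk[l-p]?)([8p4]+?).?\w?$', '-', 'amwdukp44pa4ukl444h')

'amwdukp44pa-'

This matches one or more of one of [4d] (lazy) (captured); then the literal 'uk', then optionally a character in [l-p] (captured); then one or more of one of [8p4] (lazy) (captured); then optionally any character, then optionally a word character; then anchored at the end.
Matches: at [11:19] → '4ukl444h'.
`sub` substitutes '-' at each match site.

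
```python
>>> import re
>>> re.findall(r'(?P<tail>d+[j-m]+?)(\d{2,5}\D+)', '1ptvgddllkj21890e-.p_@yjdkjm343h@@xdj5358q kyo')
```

The pattern matches one or more of a literal 'd', then one or more of a character in [j-m] (lazy) (captured as 'tail'); then 2 to 5 of a digit, then one or more of a non-digit (captured).
2 groups means each result is a tuple of 2 captured strings — 2 here.

[('ddllkj', '21890e-.p_@yjdkjm'), ('dj', '5358q kyo')]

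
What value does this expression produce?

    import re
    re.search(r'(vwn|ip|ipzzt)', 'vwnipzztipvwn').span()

The match spans [0:3] → 'vwn'.

(0, 3)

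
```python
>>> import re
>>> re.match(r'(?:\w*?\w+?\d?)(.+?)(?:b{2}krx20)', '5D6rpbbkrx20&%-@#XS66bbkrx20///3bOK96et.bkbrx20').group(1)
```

'D6rp'

The match spans [0:12] → '5D6rpbbkrx20'.
Captured: group 1 = 'D6rp'.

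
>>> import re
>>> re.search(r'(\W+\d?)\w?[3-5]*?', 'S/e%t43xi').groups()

('/',)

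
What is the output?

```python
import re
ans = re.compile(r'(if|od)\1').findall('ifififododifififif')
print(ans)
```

['if', 'od', 'if', 'if']

`\1` has to match the exact text group 1 already captured.
With a single group, `findall` returns only what that group captured — 4 items.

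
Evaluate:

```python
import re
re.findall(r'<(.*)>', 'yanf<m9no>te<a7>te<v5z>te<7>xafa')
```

Matches: at [4:28] match '<m9no>te<a7>te<v5z>te<7>', group 1 = 'm9no>te<a7>te<v5z>te<7'.
Because there's exactly one group, `findall` drops the full match and keeps group 1 from the one hit.

['m9no>te<a7>te<v5z>te<7']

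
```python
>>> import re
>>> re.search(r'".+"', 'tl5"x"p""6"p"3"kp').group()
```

'"x"p""6"p"3"'

The match spans [3:15] → '"x"p""6"p"3"'.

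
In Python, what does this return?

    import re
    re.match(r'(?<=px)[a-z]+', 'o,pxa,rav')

None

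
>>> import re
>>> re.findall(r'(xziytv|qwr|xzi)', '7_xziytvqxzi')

['xziytv', 'xzi']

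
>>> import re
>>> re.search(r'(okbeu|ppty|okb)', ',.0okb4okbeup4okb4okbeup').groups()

('okb',)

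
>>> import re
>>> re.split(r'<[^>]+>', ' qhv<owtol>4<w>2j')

Matches to split on: at [4:11] → '<owtol>'; at [12:15] → '<w>'.
`split` removes every match and returns the 3 fragments in between.

[' qhv', '4', '2j']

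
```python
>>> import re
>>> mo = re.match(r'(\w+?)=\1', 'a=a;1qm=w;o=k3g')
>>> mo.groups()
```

After group 1 captures some text, `\1` only succeeds where that same text appears again.
`re.match` only tries the pattern at the start of the string.
The match spans [0:3] → 'a=a'.
Captured: group 1 = 'a'.

('a',)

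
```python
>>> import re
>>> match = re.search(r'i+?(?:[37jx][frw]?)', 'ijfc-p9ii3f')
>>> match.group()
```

'ijf'

This matches one or more of a literal 'i' (lazy); then one of [37jx], then optionally one of [frw] (non-capturing group).
`re.search` scans for the first position where the pattern succeeds.
The match spans [0:3] → 'ijf'.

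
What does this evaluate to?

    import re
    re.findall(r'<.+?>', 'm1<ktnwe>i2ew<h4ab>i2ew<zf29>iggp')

['<ktnwe>', '<h4ab>', '<zf29>']

Scanning left to right: at [2:9] → '<ktnwe>'; at [13:19] → '<h4ab>'; at [23:29] → '<zf29>'.
Since nothing is captured, `findall` lists the 3 matched substrings directly.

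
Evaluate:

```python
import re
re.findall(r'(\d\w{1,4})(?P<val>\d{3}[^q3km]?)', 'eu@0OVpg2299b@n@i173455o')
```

`findall` packs the 2 group values into a tuple for every match.

[('0OVpg', '2299'), ('173', '455o')]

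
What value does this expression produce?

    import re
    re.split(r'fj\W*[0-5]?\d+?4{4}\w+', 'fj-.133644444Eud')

['', '']

This matches the literal 'fj', then zero or more of a non-word character; then optionally a character in [0-5], then one or more of a digit (lazy); then exactly 4 of the literal '4', then one or more of a word character.
Matches to split on: at [0:16] → 'fj-.133644444Eud'.
Each match becomes a cut point; 2 segments remain.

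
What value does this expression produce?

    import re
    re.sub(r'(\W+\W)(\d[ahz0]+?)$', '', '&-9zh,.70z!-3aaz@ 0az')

'&-9zh,.70z!-3aaz'

This matches one or more of a non-word character, then a non-word character (captured); then a digit, then one or more of one of [ahz0] (lazy) (captured); then anchored at the end.
Matches: at [16:21] → '@ 0az'.
Every occurrence is swapped for ''.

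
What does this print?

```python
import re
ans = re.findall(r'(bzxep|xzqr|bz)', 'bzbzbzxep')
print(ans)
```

['bz', 'bz', 'bzxep']

Alternation isn't longest-match — the leftmost alternative that fits at this position is chosen.
Scanning left to right: at [0:2] match 'bz', group 1 = 'bz'; at [2:4] match 'bz', group 1 = 'bz'; at [4:9] match 'bzxep', group 1 = 'bzxep'.
`findall` collects group 1 from each match (3 total).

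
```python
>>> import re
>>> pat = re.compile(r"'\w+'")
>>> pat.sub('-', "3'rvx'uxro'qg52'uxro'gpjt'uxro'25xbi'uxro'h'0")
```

`sub` substitutes '-' at each match site.

'3-uxro-uxro-uxro-uxro-0'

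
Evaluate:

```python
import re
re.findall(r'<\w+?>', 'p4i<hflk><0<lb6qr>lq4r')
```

['<hflk>', '<lb6qr>']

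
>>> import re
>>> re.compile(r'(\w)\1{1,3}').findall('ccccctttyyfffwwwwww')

['c', 't', 'y', 'f', 'w', 'w']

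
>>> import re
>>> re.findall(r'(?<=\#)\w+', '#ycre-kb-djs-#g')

The positive lookaround only admits positions where the adjacent text matches; those characters stay outside the span.
Scanning left to right: at [1:5] → 'ycre'; at [14:15] → 'g'.
With no groups in the pattern, `findall` gives back each whole match — 2 here.

['ycre', 'g']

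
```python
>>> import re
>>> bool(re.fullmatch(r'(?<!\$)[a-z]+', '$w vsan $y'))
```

False

A negative assertion filters positions out without eating any characters.
`re.fullmatch` is like wrapping the pattern in `^…$` (in single-line mode).
Here the pattern can't cover the whole string, so the call returns None, and `bool(None)` is False.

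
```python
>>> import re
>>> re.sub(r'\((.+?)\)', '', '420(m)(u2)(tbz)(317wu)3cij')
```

'4203cij'

Every occurrence is swapped for ''.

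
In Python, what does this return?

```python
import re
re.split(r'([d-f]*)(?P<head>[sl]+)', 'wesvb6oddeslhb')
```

The pattern matches zero or more of a character in [d-f] (captured); then one or more of one of [sl] (captured as 'head').
Matches to split on: at [1:3] → 'es'; at [7:12] → 'ddesl'.
With a capturing group present, the delimiter's captured portion is kept in the result list.

['w', 'e', 's', 'vb6o', 'dde', 'sl', 'hb']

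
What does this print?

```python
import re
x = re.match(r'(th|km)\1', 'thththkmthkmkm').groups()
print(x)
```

('th',)

`\1` is not a pattern — it's the concrete string captured by group 1, re-applied verbatim.
`match` is anchored at position 0; if the pattern doesn't fit there, it returns None.
The match spans [0:4] → 'thth'.
Captured: group 1 = 'th'.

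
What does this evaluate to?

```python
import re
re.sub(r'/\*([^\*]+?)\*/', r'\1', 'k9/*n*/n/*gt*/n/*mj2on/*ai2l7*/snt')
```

The replacement refers to a captured group, so each match is rewritten using its own captured text.

'k9nngtn/*mj2onai2l7snt'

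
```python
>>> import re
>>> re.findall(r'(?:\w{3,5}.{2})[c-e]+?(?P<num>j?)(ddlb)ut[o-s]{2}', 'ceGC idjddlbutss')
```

[('j', 'ddlb')]

The pattern matches 3 to 5 of a word character, then exactly 2 of any character (non-capturing group); then one or more of a character in [c-e] (lazy); then optionally a literal 'j' (captured as 'num'); then the literal 'dd', then the literal 'lb' (captured); then the literal 'ut', then exactly 2 of a character in [o-s].
Matches: at [0:16] match 'ceGC idjddlbutss', groups = ('j', 'ddlb').
With 2 capturing groups, `findall` returns a 2-tuple per match.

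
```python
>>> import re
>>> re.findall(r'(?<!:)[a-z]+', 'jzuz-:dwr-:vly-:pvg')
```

A negative assertion filters positions out without eating any characters.
`findall` yields the raw match text (4 of them) because the pattern has no groups.

['jzuz', 'wr', 'ly', 'vg']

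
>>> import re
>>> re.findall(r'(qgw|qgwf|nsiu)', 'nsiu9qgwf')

['nsiu', 'qgw']

The regex engine tests alternatives in the order written; an earlier branch that matches wins even if a later one would match more.
Because there's exactly one group, `findall` drops the full match and keeps group 1 from each hit.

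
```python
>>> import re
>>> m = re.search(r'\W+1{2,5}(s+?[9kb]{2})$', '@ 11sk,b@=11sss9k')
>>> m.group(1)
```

The match spans [8:17] → '@=11sss9k'.
Captured: group 1 = 'sss9k'.

'sss9k'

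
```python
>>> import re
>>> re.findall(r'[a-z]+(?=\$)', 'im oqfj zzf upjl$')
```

['upjl']

The positive lookaround only admits positions where the adjacent text matches; those characters stay outside the span.
`findall` yields the raw match text (1 of them) because the pattern has no groups.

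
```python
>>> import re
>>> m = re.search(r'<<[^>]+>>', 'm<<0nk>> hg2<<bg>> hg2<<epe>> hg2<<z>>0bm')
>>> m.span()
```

(1, 8)

The match spans [1:8] → '<<0nk>>'.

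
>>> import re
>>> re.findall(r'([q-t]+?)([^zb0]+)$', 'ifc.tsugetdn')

[('t', 'sugetdn')]

This matches one or more of a character in [q-t] (lazy) (captured); then one or more of any character except [zb0] (captured); then anchored at the end.
Lazy quantifiers expand one character at a time until the remainder of the pattern can match.
Matches: at [4:12] match 'tsugetdn', groups = ('t', 'sugetdn').
`findall` packs the 2 group values into a tuple for every match.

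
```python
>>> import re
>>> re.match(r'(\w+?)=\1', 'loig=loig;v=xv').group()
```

After group 1 captures some text, `\1` only succeeds where that same text appears again.
With `match`, the pattern is implicitly anchored at the beginning.
The match spans [0:9] → 'loig=loig'.
Captured: group 1 = 'loig'.

'loig=loig'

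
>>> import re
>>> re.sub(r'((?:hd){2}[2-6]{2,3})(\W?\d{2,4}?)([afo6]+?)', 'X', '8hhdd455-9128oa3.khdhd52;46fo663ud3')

'8hhdd455-9128oa3.kXo663ud3'

The pattern matches the literal 'hd' repeated 2 times, then 2 to 3 of a character in [2-6] (captured); then optionally a non-word character, then 2 to 4 of a digit (lazy) (captured); then one or more of one of [afo6] (lazy) (captured).
Matches: at [18:28] → 'hdhd52;46f'.
`sub` substitutes 'X' at each match site.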